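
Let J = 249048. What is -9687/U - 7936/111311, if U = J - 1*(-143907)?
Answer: -1398920179/14580071335 ≈ -0.095947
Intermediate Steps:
U = 392955 (U = 249048 - 1*(-143907) = 249048 + 143907 = 392955)
-9687/U - 7936/111311 = -9687/392955 - 7936/111311 = -9687*1/392955 - 7936*1/111311 = -3229/130985 - 7936/111311 = -1398920179/14580071335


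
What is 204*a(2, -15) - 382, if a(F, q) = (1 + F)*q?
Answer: -9562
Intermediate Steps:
a(F, q) = q*(1 + F)
204*a(2, -15) - 382 = 204*(-15*(1 + 2)) - 382 = 204*(-15*3) - 382 = 204*(-45) - 382 = -9180 - 382 = -9562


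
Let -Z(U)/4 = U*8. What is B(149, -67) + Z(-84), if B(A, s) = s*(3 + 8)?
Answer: 1951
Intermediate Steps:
Z(U) = -32*U (Z(U) = -4*U*8 = -32*U)
B(A, s) = 11*s (B(A, s) = s*11 = 11*s)
B(149, -67) + Z(-84) = 11*(-67) - 32*(-84) = -737 + 2688 = 1951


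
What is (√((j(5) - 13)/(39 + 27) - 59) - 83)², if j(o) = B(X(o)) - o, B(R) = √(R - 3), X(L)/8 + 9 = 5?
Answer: (5478 - √66*√(-3912 + I*√35))²/4356 ≈ 6828.8 - 1277.9*I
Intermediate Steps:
X(L) = -32 (X(L) = -72 + 8*5 = -72 + 40 = -32)
B(R) = √(-3 + R)
j(o) = -o + I*√35 (j(o) = √(-3 - 32) - o = √(-35) - o = I*√35 - o = -o + I*√35)
(√((j(5) - 13)/(39 + 27) - 59) - 83)² = (√(((-1*5 + I*√35) - 13)/(39 + 27) - 59) - 83)² = (√(((-5 + I*√35) - 13)/66 - 59) - 83)² = (√((-18 + I*√35)*(1/66) - 59) - 83)² = (√((-3/11 + I*√35/66) - 59) - 83)² = (√(-652/11 + I*√35/66) - 83)² = (-83 + √(-652/11 + I*√35/66))²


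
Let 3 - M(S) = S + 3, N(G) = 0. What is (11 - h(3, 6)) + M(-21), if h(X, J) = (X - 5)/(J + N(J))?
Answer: 97/3 ≈ 32.333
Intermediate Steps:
M(S) = -S (M(S) = 3 - (S + 3) = 3 - (3 + S) = 3 + (-3 - S) = -S)
h(X, J) = (-5 + X)/J (h(X, J) = (X - 5)/(J + 0) = (-5 + X)/J)
(11 - h(3, 6)) + M(-21) = (11 - (-5 + 3)/6) - 1*(-21) = (11 - (-2)/6) + 21 = (11 - 1*(-1/3)) + 21 = (11 + 1/3) + 21 = 34/3 + 21 = 97/3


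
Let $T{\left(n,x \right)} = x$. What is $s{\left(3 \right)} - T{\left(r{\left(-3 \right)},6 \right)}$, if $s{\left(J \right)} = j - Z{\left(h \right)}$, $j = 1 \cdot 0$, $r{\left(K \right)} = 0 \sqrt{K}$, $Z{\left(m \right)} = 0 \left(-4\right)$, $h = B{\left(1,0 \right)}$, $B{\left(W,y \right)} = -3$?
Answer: $-6$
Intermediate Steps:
$h = -3$
$Z{\left(m \right)} = 0$
$r{\left(K \right)} = 0$
$j = 0$
$s{\left(J \right)} = 0$ ($s{\left(J \right)} = 0 - 0 = 0 + 0 = 0$)
$s{\left(3 \right)} - T{\left(r{\left(-3 \right)},6 \right)} = 0 - 6 = -6$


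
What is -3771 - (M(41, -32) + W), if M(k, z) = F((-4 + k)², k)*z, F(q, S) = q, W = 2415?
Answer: 37622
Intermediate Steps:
M(k, z) = z*(-4 + k)² (M(k, z) = (-4 + k)²*z = z*(-4 + k)²)
-3771 - (M(41, -32) + W) = -3771 - (-32*(-4 + 41)² + 2415) = -3771 - (-32*37² + 2415) = -3771 - (-32*1369 + 2415) = -3771 - (-43808 + 2415) = -3771 - 1*(-41393) = -3771 + 41393 = 37622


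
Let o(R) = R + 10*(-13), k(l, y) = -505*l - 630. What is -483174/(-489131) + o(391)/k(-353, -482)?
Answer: 85956276681/86886785185 ≈ 0.98929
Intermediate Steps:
k(l, y) = -630 - 505*l
o(R) = -130 + R (o(R) = R - 130 = -130 + R)
-483174/(-489131) + o(391)/k(-353, -482) = -483174/(-489131) + (-130 + 391)/(-630 - 505*(-353)) = -483174*(-1/489131) + 261/(-630 + 178265) = 483174/489131 + 261/177635 = 85956276681/86886785185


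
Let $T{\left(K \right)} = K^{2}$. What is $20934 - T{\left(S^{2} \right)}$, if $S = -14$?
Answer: $-17482$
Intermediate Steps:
$20934 - T{\left(S^{2} \right)} = 20934 - \left(\left(-14\right)^{2}\right)^{2} = 20934 - 196^{2} = 20934 - 38416 = -17482$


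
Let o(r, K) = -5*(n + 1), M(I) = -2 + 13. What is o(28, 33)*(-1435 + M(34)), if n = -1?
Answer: 0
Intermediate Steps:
M(I) = 11
o(r, K) = 0 (o(r, K) = -5*(-1 + 1) = -5*0 = 0)
o(28, 33)*(-1435 + M(34)) = 0*(-1435 + 11) = 0*(-1424) = 0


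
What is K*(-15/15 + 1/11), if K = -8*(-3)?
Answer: -240/11 ≈ -21.818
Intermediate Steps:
K = 24
K*(-15/15 + 1/11) = 24*(-15/15 + 1/11) = 24*(-15*1/15 + 1*(1/11)) = 24*(-1 + 1/11) = 24*(-10/11) = -240/11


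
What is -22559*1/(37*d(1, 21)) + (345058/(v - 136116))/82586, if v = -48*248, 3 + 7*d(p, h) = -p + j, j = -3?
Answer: 19697840666881/32307289260 ≈ 609.70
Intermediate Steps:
d(p, h) = -6/7 - p/7 (d(p, h) = -3/7 + (-p - 3)/7 = -3/7 + (-3 - p)/7 = -3/7 + (-3/7 - p/7) = -6/7 - p/7)
v = -11904
-22559*1/(37*d(1, 21)) + (345058/(v - 136116))/82586 = -22559*1/(37*(-6/7 - ⅐*1)) + (345058/(-11904 - 136116))/82586 = -22559*1/(37*(-6/7 - ⅐)) + (345058/(-148020))*(1/82586) = -22559/((-1*37)) + (345058*(-1/148020))*(1/82586) = -22559/(-37) - 172529/74010*1/82586 = -22559*(-1/37) - 24647/873169980 = 22559/37 - 24647/873169980 = 19697840666881/32307289260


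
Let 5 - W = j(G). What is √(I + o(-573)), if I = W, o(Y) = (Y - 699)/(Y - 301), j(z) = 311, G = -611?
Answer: I*√58158582/437 ≈ 17.451*I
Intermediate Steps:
W = -306 (W = 5 - 1*311 = 5 - 311 = -306)
o(Y) = (-699 + Y)/(-301 + Y)
I = -306
√(I + o(-573)) = √(-306 + (-699 - 573)/(-301 - 573)) = √(-306 - 1272/(-874)) = √(-306 - 1/874*(-1272)) = √(-306 + 636/437) = √(-133086/437) = I*√58158582/437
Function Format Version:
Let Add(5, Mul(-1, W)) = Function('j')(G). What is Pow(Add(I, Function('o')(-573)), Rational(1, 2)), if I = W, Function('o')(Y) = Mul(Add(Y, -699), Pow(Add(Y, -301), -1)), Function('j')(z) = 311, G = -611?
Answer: Mul(Rational(1, 437), I, Pow(58158582, Rational(1, 2))) ≈ Mul(17.451, I)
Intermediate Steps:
W = -306 (W = Add(5, Mul(-1, 311)) = Add(5, -311) = -306)
Function('o')(Y) = Mul(Pow(Add(-301, Y), -1), Add(-699, Y)) (Function('o')(Y) = Mul(Add(-699, Y), Pow(Add(-301, Y), -1)) = Mul(Pow(Add(-301, Y), -1), Add(-699, Y)))
I = -306
Pow(Add(I, Function('o')(-573)), Rational(1, 2)) = Pow(Add(-306, Mul(Pow(Add(-301, -573), -1), Add(-699, -573))), Rational(1, 2)) = Pow(Add(-306, Mul(Pow(-874, -1), -1272)), Rational(1, 2)) = Pow(Add(-306, Mul(Rational(-1, 874), -1272)), Rational(1, 2)) = Pow(Add(-306, Rational(636, 437)), Rational(1, 2)) = Pow(Rational(-133086, 437), Rational(1, 2)) = Mul(Rational(1, 437), I, Pow(58158582, Rational(1, 2)))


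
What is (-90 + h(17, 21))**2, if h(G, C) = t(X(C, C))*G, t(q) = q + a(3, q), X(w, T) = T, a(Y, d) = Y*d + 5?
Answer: 2024929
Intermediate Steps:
a(Y, d) = 5 + Y*d
t(q) = 5 + 4*q (t(q) = q + (5 + 3*q) = 5 + 4*q)
h(G, C) = G*(5 + 4*C) (h(G, C) = (5 + 4*C)*G = G*(5 + 4*C))
(-90 + h(17, 21))**2 = (-90 + 17*(5 + 4*21))**2 = (-90 + 17*(5 + 84))**2 = (-90 + 17*89)**2 = (-90 + 1513)**2 = 1423**2 = 2024929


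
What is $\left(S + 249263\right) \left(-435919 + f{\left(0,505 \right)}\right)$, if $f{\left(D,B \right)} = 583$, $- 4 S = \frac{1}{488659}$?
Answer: $- \frac{53025930966180678}{488659} \approx -1.0851 \cdot 10^{11}$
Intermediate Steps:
$S = - \frac{1}{1954636}$ ($S = - \frac{1}{4 \cdot 488659} = \left(- \frac{1}{4}\right) \frac{1}{488659} = - \frac{1}{1954636} \approx -5.116 \cdot 10^{-7}$)
$\left(S + 249263\right) \left(-435919 + f{\left(0,505 \right)}\right) = \left(- \frac{1}{1954636} + 249263\right) \left(-435919 + 583\right) = \frac{487218433267}{1954636} \left(-435336\right) = - \frac{53025930966180678}{488659}$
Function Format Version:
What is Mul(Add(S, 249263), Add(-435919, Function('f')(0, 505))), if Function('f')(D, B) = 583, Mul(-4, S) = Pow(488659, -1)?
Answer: Rational(-53025930966180678, 488659) ≈ -1.0851e+11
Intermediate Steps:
S = Rational(-1, 1954636) (S = Mul(Rational(-1, 4), Pow(488659, -1)) = Mul(Rational(-1, 4), Rational(1, 488659)) = Rational(-1, 1954636) ≈ -5.1160e-7)
Mul(Add(S, 249263), Add(-435919, Function('f')(0, 505))) = Mul(Add(Rational(-1, 1954636), 249263), Add(-435919, 583)) = Mul(Rational(487218433267, 1954636), -435336) = Rational(-53025930966180678, 488659)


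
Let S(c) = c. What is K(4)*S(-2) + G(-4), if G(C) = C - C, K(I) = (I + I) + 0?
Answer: -16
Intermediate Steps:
K(I) = 2*I (K(I) = 2*I + 0 = 2*I)
G(C) = 0
K(4)*S(-2) + G(-4) = (2*4)*(-2) + 0 = 8*(-2) + 0 = -16 + 0 = -16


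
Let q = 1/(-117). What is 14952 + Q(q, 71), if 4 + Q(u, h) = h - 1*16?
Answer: 15003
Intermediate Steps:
q = -1/117 ≈ -0.0085470
Q(u, h) = -20 + h (Q(u, h) = -4 + (h - 1*16) = -4 + (h - 16) = -4 + (-16 + h) = -20 + h)
14952 + Q(q, 71) = 14952 + (-20 + 71) = 14952 + 51 = 15003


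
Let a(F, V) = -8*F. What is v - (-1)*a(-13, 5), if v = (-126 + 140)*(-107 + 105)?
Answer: 76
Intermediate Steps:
v = -28 (v = 14*(-2) = -28)
v - (-1)*a(-13, 5) = -28 - (-1)*(-8*(-13)) = -28 - (-1)*104 = -28 - 1*(-104) = -28 + 104 = 76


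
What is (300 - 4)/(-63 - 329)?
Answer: -37/49 ≈ -0.75510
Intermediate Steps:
(300 - 4)/(-63 - 329) = 296/(-392) = 296*(-1/392) = -37/49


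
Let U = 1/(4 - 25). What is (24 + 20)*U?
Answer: -44/21 ≈ -2.0952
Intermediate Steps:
U = -1/21 (U = 1/(-21) = -1/21 ≈ -0.047619)
(24 + 20)*U = (24 + 20)*(-1/21) = 44*(-1/21) = -44/21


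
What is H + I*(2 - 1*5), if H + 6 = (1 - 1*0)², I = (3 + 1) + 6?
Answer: -35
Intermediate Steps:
I = 10 (I = 4 + 6 = 10)
H = -5 (H = -6 + (1 - 1*0)² = -6 + (1 + 0)² = -6 + 1² = -6 + 1 = -5)
H + I*(2 - 1*5) = -5 + 10*(2 - 1*5) = -5 + 10*(2 - 5) = -5 + 10*(-3) = -5 - 30 = -35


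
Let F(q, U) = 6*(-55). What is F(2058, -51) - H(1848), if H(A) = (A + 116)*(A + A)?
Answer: -7259274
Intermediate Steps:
F(q, U) = -330
H(A) = 2*A*(116 + A) (H(A) = (116 + A)*(2*A) = 2*A*(116 + A))
F(2058, -51) - H(1848) = -330 - 2*1848*(116 + 1848) = -330 - 2*1848*1964 = -330 - 1*7258944 = -330 - 7258944 = -7259274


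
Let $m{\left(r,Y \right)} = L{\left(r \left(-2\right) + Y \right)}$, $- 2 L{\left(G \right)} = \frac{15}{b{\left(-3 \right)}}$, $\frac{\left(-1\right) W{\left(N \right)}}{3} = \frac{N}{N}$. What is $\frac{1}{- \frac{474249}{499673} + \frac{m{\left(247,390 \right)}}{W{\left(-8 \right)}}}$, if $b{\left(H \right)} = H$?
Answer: $- \frac{2998038}{5343859} \approx -0.56102$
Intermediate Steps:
$W{\left(N \right)} = -3$ ($W{\left(N \right)} = - 3 \frac{N}{N} = \left(-3\right) 1 = -3$)
$L{\left(G \right)} = \frac{5}{2}$ ($L{\left(G \right)} = - \frac{15 \frac{1}{-3}}{2} = - \frac{15 \left(- \frac{1}{3}\right)}{2} = \left(- \frac{1}{2}\right) \left(-5\right) = \frac{5}{2}$)
$m{\left(r,Y \right)} = \frac{5}{2}$
$\frac{1}{- \frac{474249}{499673} + \frac{m{\left(247,390 \right)}}{W{\left(-8 \right)}}} = \frac{1}{- \frac{474249}{499673} + \frac{5}{2 \left(-3\right)}} = \frac{1}{\left(-474249\right) \frac{1}{499673} + \frac{5}{2} \left(- \frac{1}{3}\right)} = \frac{1}{- \frac{474249}{499673} - \frac{5}{6}} = \frac{1}{- \frac{5343859}{2998038}} = - \frac{2998038}{5343859}$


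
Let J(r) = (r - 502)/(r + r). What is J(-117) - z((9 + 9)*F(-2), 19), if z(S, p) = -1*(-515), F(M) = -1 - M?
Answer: -119891/234 ≈ -512.35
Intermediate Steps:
z(S, p) = 515
J(r) = (-502 + r)/(2*r) (J(r) = (-502 + r)/((2*r)) = (-502 + r)*(1/(2*r)) = (-502 + r)/(2*r))
J(-117) - z((9 + 9)*F(-2), 19) = (½)*(-502 - 117)/(-117) - 1*515 = (½)*(-1/117)*(-619) - 515 = 619/234 - 515 = -119891/234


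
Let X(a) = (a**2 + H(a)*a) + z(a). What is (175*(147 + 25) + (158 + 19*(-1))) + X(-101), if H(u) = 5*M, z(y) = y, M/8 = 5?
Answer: 20139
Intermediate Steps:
M = 40 (M = 8*5 = 40)
H(u) = 200 (H(u) = 5*40 = 200)
X(a) = a**2 + 201*a (X(a) = (a**2 + 200*a) + a = a**2 + 201*a)
(175*(147 + 25) + (158 + 19*(-1))) + X(-101) = (175*(147 + 25) + (158 + 19*(-1))) - 101*(201 - 101) = (175*172 + (158 - 19)) - 101*100 = (30100 + 139) - 10100 = 30239 - 10100 = 20139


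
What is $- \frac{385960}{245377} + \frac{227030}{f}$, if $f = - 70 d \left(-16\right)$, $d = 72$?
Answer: $\frac{2458412591}{1978720128} \approx 1.2424$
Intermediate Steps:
$f = 80640$ ($f = \left(-70\right) 72 \left(-16\right) = \left(-5040\right) \left(-16\right) = 80640$)
$- \frac{385960}{245377} + \frac{227030}{f} = - \frac{385960}{245377} + \frac{227030}{80640} = \left(-385960\right) \frac{1}{245377} + 227030 \cdot \frac{1}{80640} = - \frac{385960}{245377} + \frac{22703}{8064} = \frac{2458412591}{1978720128}$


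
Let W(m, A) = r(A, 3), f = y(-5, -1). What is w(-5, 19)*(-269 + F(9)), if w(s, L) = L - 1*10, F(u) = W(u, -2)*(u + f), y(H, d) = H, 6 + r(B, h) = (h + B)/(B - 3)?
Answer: -13221/5 ≈ -2644.2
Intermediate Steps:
r(B, h) = -6 + (B + h)/(-3 + B) (r(B, h) = -6 + (h + B)/(B - 3) = -6 + (B + h)/(-3 + B))
f = -5
W(m, A) = (21 - 5*A)/(-3 + A) (W(m, A) = (18 + 3 - 5*A)/(-3 + A) = (21 - 5*A)/(-3 + A))
F(u) = 31 - 31*u/5 (F(u) = ((21 - 5*(-2))/(-3 - 2))*(u - 5) = ((21 + 10)/(-5))*(-5 + u) = (-1/5*31)*(-5 + u) = -31*(-5 + u)/5 = 31 - 31*u/5)
w(s, L) = -10 + L (w(s, L) = L - 10 = -10 + L)
w(-5, 19)*(-269 + F(9)) = (-10 + 19)*(-269 + (31 - 31/5*9)) = 9*(-269 + (31 - 279/5)) = 9*(-269 - 124/5) = 9*(-1469/5) = -13221/5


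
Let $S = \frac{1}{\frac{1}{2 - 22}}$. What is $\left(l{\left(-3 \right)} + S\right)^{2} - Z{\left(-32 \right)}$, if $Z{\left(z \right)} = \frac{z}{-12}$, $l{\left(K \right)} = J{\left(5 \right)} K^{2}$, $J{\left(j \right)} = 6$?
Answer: $\frac{3460}{3} \approx 1153.3$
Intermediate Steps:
$S = -20$ ($S = \frac{1}{\frac{1}{-20}} = \frac{1}{- \frac{1}{20}} = -20$)
$l{\left(K \right)} = 6 K^{2}$
$Z{\left(z \right)} = - \frac{z}{12}$ ($Z{\left(z \right)} = z \left(- \frac{1}{12}\right) = - \frac{z}{12}$)
$\left(l{\left(-3 \right)} + S\right)^{2} - Z{\left(-32 \right)} = \left(6 \left(-3\right)^{2} - 20\right)^{2} - \left(- \frac{1}{12}\right) \left(-32\right) = \left(6 \cdot 9 - 20\right)^{2} - \frac{8}{3} = \left(54 - 20\right)^{2} - \frac{8}{3} = 34^{2} - \frac{8}{3} = 1156 - \frac{8}{3} = \frac{3460}{3}$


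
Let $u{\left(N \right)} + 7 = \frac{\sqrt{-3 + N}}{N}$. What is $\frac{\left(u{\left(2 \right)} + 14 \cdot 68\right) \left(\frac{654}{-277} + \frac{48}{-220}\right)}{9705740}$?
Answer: $- \frac{3713283}{14786694890} - \frac{19647 i}{147866948900} \approx -0.00025112 - 1.3287 \cdot 10^{-7} i$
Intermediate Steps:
$u{\left(N \right)} = -7 + \frac{\sqrt{-3 + N}}{N}$
$\frac{\left(u{\left(2 \right)} + 14 \cdot 68\right) \left(\frac{654}{-277} + \frac{48}{-220}\right)}{9705740} = \frac{\left(\left(-7 + \frac{\sqrt{-3 + 2}}{2}\right) + 14 \cdot 68\right) \left(\frac{654}{-277} + \frac{48}{-220}\right)}{9705740} = \left(\left(-7 + \frac{\sqrt{-1}}{2}\right) + 952\right) \left(654 \left(- \frac{1}{277}\right) + 48 \left(- \frac{1}{220}\right)\right) \frac{1}{9705740} = \left(\left(-7 + \frac{i}{2}\right) + 952\right) \left(- \frac{654}{277} - \frac{12}{55}\right) \frac{1}{9705740} = \left(945 + \frac{i}{2}\right) \left(- \frac{39294}{15235}\right) \frac{1}{9705740} = \left(- \frac{7426566}{3047} - \frac{19647 i}{15235}\right) \frac{1}{9705740} = - \frac{3713283}{14786694890} - \frac{19647 i}{147866948900}$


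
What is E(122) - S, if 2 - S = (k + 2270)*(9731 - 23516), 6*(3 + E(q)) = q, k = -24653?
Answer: 925649011/3 ≈ 3.0855e+8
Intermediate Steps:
E(q) = -3 + q/6
S = -308549653 (S = 2 - (-24653 + 2270)*(9731 - 23516) = 2 - (-22383)*(-13785) = 2 - 1*308549655 = 2 - 308549655 = -308549653)
E(122) - S = (-3 + (1/6)*122) - 1*(-308549653) = (-3 + 61/3) + 308549653 = 52/3 + 308549653 = 925649011/3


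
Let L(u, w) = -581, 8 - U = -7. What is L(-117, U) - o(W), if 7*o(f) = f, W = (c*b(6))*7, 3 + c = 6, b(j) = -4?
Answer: -569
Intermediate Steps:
U = 15 (U = 8 - 1*(-7) = 8 + 7 = 15)
c = 3 (c = -3 + 6 = 3)
W = -84 (W = (3*(-4))*7 = -12*7 = -84)
o(f) = f/7
L(-117, U) - o(W) = -581 - (-84)/7 = -581 - 1*(-12) = -581 + 12 = -569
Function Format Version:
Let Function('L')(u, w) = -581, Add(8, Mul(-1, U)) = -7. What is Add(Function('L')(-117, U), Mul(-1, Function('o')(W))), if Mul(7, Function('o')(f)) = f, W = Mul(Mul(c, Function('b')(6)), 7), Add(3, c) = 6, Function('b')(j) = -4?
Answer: -569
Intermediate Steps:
U = 15 (U = Add(8, Mul(-1, -7)) = Add(8, 7) = 15)
c = 3 (c = Add(-3, 6) = 3)
W = -84 (W = Mul(Mul(3, -4), 7) = Mul(-12, 7) = -84)
Function('o')(f) = Mul(Rational(1, 7), f)
Add(Function('L')(-117, U), Mul(-1, Function('o')(W))) = Add(-581, Mul(-1, Mul(Rational(1, 7), -84))) = Add(-581, Mul(-1, -12)) = Add(-581, 12) = -569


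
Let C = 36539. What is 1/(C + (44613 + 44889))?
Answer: 1/126041 ≈ 7.9339e-6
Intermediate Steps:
1/(C + (44613 + 44889)) = 1/(36539 + (44613 + 44889)) = 1/(36539 + 89502) = 1/126041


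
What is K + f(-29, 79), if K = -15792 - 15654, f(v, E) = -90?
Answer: -31536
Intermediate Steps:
K = -31446
K + f(-29, 79) = -31446 - 90 = -31536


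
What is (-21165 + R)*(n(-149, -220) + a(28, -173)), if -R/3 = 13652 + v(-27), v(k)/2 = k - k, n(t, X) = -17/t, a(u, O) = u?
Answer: -260224869/149 ≈ -1.7465e+6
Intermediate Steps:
v(k) = 0 (v(k) = 2*(k - k) = 2*0 = 0)
R = -40956 (R = -3*(13652 + 0) = -3*13652 = -40956)
(-21165 + R)*(n(-149, -220) + a(28, -173)) = (-21165 - 40956)*(-17/(-149) + 28) = -62121*(-17*(-1/149) + 28) = -62121*(17/149 + 28) = -62121*4189/149 = -260224869/149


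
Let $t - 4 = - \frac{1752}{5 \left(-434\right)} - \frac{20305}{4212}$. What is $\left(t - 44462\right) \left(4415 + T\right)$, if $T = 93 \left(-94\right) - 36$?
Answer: $\frac{886527962897399}{4570020} \approx 1.9399 \cdot 10^{8}$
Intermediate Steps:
$T = -8778$ ($T = -8742 - 36 = -8778$)
$t = - \frac{61133}{4570020}$ ($t = 4 - \left(- \frac{876}{1085} + \frac{20305}{4212}\right) = 4 - \left(\frac{20305}{4212} + \frac{1752}{-2170}\right) = 4 - \frac{18341213}{4570020} = - \frac{61133}{4570020} \approx -0.013377$)
$\left(t - 44462\right) \left(4415 + T\right) = \left(- \frac{61133}{4570020} - 44462\right) \left(4415 - 8778\right) = \left(- \frac{203192290373}{4570020}\right) \left(-4363\right) = \frac{886527962897399}{4570020}$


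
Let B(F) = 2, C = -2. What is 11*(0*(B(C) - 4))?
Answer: 0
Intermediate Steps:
11*(0*(B(C) - 4)) = 11*(0*(2 - 4)) = 11*(0*(-2)) = 11*0 = 0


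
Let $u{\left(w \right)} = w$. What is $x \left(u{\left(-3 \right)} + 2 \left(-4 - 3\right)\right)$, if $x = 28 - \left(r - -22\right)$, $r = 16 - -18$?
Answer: $476$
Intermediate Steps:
$r = 34$ ($r = 16 + 18 = 34$)
$x = -28$ ($x = 28 - \left(34 - -22\right) = 28 - \left(34 + 22\right) = 28 - 56 = -28$)
$x \left(u{\left(-3 \right)} + 2 \left(-4 - 3\right)\right) = - 28 \left(-3 + 2 \left(-4 - 3\right)\right) = - 28 \left(-3 + 2 \left(-7\right)\right) = - 28 \left(-3 - 14\right) = \left(-28\right) \left(-17\right) = 476$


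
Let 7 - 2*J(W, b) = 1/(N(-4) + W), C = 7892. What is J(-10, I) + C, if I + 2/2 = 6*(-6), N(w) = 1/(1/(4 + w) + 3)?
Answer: 157911/20 ≈ 7895.5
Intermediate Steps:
N(w) = 1/(3 + 1/(4 + w))
I = -37 (I = -1 + 6*(-6) = -1 - 36 = -37)
J(W, b) = 7/2 - 1/(2*W) (J(W, b) = 7/2 - 1/(2*((4 - 4)/(13 + 3*(-4)) + W)) = 7/2 - 1/(2*(0/(13 - 12) + W)) = 7/2 - 1/(2*(0/1 + W)) = 7/2 - 1/(2*(1*0 + W)) = 7/2 - 1/(2*(0 + W)) = 7/2 - 1/(2*W))
J(-10, I) + C = (1/2)*(-1 + 7*(-10))/(-10) + 7892 = (1/2)*(-1/10)*(-1 - 70) + 7892 = (1/2)*(-1/10)*(-71) + 7892 = 71/20 + 7892 = 157911/20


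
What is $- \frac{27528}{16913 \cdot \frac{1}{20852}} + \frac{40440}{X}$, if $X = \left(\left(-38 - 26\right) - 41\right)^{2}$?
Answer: $- \frac{32450352824}{956235} \approx -33936.0$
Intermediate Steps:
$X = 11025$ ($X = \left(-64 - 41\right)^{2} = \left(-105\right)^{2} = 11025$)
$- \frac{27528}{16913 \cdot \frac{1}{20852}} + \frac{40440}{X} = - \frac{27528}{16913 \cdot \frac{1}{20852}} + \frac{40440}{11025} = - \frac{27528}{16913 \cdot \frac{1}{20852}} + 40440 \cdot \frac{1}{11025} = - \frac{27528}{\frac{1301}{1604}} + \frac{2696}{735} = \left(-27528\right) \frac{1604}{1301} + \frac{2696}{735} = - \frac{44154912}{1301} + \frac{2696}{735} = - \frac{32450352824}{956235}$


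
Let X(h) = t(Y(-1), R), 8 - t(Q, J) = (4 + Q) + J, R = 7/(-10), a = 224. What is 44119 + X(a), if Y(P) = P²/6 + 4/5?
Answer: 661841/15 ≈ 44123.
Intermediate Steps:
R = -7/10 (R = 7*(-⅒) = -7/10 ≈ -0.70000)
Y(P) = ⅘ + P²/6 (Y(P) = P²*(⅙) + 4*(⅕) = P²/6 + ⅘ = ⅘ + P²/6)
t(Q, J) = 4 - J - Q (t(Q, J) = 8 - ((4 + Q) + J) = 8 - (4 + J + Q) = 8 + (-4 - J - Q) = 4 - J - Q)
X(h) = 56/15 (X(h) = 4 - 1*(-7/10) - (⅘ + (⅙)*(-1)²) = 4 + 7/10 - (⅘ + (⅙)*1) = 4 + 7/10 - (⅘ + ⅙) = 4 + 7/10 - 1*29/30 = 4 + 7/10 - 29/30 = 56/15)
44119 + X(a) = 44119 + 56/15 = 661841/15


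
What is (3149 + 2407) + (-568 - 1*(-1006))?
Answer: 5994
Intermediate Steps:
(3149 + 2407) + (-568 - 1*(-1006)) = 5556 + (-568 + 1006) = 5556 + 438 = 5994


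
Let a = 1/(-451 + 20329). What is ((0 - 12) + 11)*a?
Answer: -1/19878 ≈ -5.0307e-5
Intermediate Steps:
a = 1/19878 ≈ 5.0307e-5
((0 - 12) + 11)*a = ((0 - 12) + 11)*(1/19878) = (-12 + 11)*(1/19878) = -1*1/19878 = -1/19878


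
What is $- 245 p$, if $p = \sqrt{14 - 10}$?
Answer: $-490$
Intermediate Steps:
$p = 2$ ($p = \sqrt{4} = 2$)
$- 245 p = \left(-245\right) 2 = -490$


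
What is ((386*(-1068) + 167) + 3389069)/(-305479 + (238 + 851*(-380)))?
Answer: -425284/89803 ≈ -4.7357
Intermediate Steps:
((386*(-1068) + 167) + 3389069)/(-305479 + (238 + 851*(-380))) = ((-412248 + 167) + 3389069)/(-305479 + (238 - 323380)) = (-412081 + 3389069)/(-305479 - 323142) = 2976988/(-628621) = 2976988*(-1/628621) = -425284/89803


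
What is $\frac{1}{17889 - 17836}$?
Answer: $\frac{1}{53} \approx 0.018868$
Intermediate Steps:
$\frac{1}{17889 - 17836} = \frac{1}{53}$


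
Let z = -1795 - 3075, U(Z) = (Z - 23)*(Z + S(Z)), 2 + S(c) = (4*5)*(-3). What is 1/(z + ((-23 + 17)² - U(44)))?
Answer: -1/4456 ≈ -0.00022442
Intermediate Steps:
S(c) = -62 (S(c) = -2 + (4*5)*(-3) = -2 + 20*(-3) = -2 - 60 = -62)
U(Z) = (-62 + Z)*(-23 + Z) (U(Z) = (Z - 23)*(Z - 62) = (-23 + Z)*(-62 + Z) = (-62 + Z)*(-23 + Z))
z = -4870
1/(z + ((-23 + 17)² - U(44))) = 1/(-4870 + ((-23 + 17)² - (1426 + 44² - 85*44))) = 1/(-4870 + ((-6)² - (1426 + 1936 - 3740))) = 1/(-4870 + (36 - 1*(-378))) = 1/(-4870 + (36 + 378)) = 1/(-4870 + 414) = 1/(-4456) = -1/4456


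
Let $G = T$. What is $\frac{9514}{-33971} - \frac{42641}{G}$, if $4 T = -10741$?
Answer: $\frac{247479990}{15864457} \approx 15.6$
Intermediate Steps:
$T = - \frac{10741}{4}$ ($T = \frac{1}{4} \left(-10741\right) = - \frac{10741}{4} \approx -2685.3$)
$G = - \frac{10741}{4} \approx -2685.3$
$\frac{9514}{-33971} - \frac{42641}{G} = \frac{9514}{-33971} - \frac{42641}{- \frac{10741}{4}} = 9514 \left(- \frac{1}{33971}\right) - - \frac{170564}{10741} = - \frac{9514}{33971} + \frac{170564}{10741} = \frac{247479990}{15864457}$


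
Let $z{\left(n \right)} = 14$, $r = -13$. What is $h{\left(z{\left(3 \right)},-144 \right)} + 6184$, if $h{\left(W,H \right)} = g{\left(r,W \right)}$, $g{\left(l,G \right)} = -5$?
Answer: $6179$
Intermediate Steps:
$h{\left(W,H \right)} = -5$
$h{\left(z{\left(3 \right)},-144 \right)} + 6184 = -5 + 6184 = 6179$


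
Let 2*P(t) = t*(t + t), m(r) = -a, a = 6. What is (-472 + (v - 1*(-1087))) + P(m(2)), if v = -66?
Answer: 585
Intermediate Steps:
m(r) = -6 (m(r) = -1*6 = -6)
P(t) = t² (P(t) = (t*(t + t))/2 = (t*(2*t))/2 = (2*t²)/2 = t²)
(-472 + (v - 1*(-1087))) + P(m(2)) = (-472 + (-66 - 1*(-1087))) + (-6)² = (-472 + (-66 + 1087)) + 36 = (-472 + 1021) + 36 = 549 + 36 = 585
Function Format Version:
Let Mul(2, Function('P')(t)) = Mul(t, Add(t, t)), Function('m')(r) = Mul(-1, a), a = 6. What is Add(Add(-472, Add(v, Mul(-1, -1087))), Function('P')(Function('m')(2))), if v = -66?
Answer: 585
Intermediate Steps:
Function('m')(r) = -6 (Function('m')(r) = Mul(-1, 6) = -6)
Function('P')(t) = Pow(t, 2) (Function('P')(t) = Mul(Rational(1, 2), Mul(t, Add(t, t))) = Mul(Rational(1, 2), Mul(t, Mul(2, t))) = Mul(Rational(1, 2), Mul(2, Pow(t, 2))) = Pow(t, 2))
Add(Add(-472, Add(v, Mul(-1, -1087))), Function('P')(Function('m')(2))) = Add(Add(-472, Add(-66, Mul(-1, -1087))), Pow(-6, 2)) = Add(Add(-472, Add(-66, 1087)), 36) = Add(Add(-472, 1021), 36) = Add(549, 36) = 585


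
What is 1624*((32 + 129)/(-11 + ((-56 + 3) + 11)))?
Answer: -261464/53 ≈ -4933.3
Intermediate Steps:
1624*((32 + 129)/(-11 + ((-56 + 3) + 11))) = 1624*(161/(-11 + (-53 + 11))) = 1624*(161/(-11 - 42)) = 1624*(161/(-53)) = 1624*(161*(-1/53)) = 1624*(-161/53) = -261464/53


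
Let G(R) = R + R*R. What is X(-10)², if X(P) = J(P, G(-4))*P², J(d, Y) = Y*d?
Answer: 144000000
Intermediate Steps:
G(R) = R + R²
X(P) = 12*P³ (X(P) = ((-4*(1 - 4))*P)*P² = ((-4*(-3))*P)*P² = (12*P)*P² = 12*P³)
X(-10)² = (12*(-10)³)² = (12*(-1000))² = (-12000)² = 144000000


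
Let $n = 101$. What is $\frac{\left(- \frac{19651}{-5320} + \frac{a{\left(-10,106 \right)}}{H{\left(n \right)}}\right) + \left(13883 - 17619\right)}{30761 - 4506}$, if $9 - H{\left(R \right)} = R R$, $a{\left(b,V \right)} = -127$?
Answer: $- \frac{3613756093}{25421141200} \approx -0.14216$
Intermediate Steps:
$H{\left(R \right)} = 9 - R^{2}$ ($H{\left(R \right)} = 9 - R R = 9 - R^{2}$)
$\frac{\left(- \frac{19651}{-5320} + \frac{a{\left(-10,106 \right)}}{H{\left(n \right)}}\right) + \left(13883 - 17619\right)}{30761 - 4506} = \frac{\left(- \frac{19651}{-5320} - \frac{127}{9 - 101^{2}}\right) + \left(13883 - 17619\right)}{30761 - 4506} = \frac{\left(\left(-19651\right) \left(- \frac{1}{5320}\right) - \frac{127}{9 - 10201}\right) - 3736}{26255} = \left(\left(\frac{19651}{5320} - \frac{127}{9 - 10201}\right) - 3736\right) \frac{1}{26255} = \left(\left(\frac{19651}{5320} - \frac{127}{-10192}\right) - 3736\right) \frac{1}{26255} = \left(\left(\frac{19651}{5320} - - \frac{127}{10192}\right) - 3736\right) \frac{1}{26255} = \left(\left(\frac{19651}{5320} + \frac{127}{10192}\right) - 3736\right) \frac{1}{26255} = \left(\frac{3588547}{968240} - 3736\right) \frac{1}{26255} = \left(- \frac{3613756093}{968240}\right) \frac{1}{26255} = - \frac{3613756093}{25421141200}$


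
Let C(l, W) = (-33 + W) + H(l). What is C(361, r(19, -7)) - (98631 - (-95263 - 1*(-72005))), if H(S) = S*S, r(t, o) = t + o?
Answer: 8411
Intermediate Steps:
r(t, o) = o + t
H(S) = S²
C(l, W) = -33 + W + l² (C(l, W) = (-33 + W) + l² = -33 + W + l²)
C(361, r(19, -7)) - (98631 - (-95263 - 1*(-72005))) = (-33 + (-7 + 19) + 361²) - (98631 - (-95263 - 1*(-72005))) = (-33 + 12 + 130321) - (98631 - (-95263 + 72005)) = 130300 - (98631 - 1*(-23258)) = 130300 - (98631 + 23258) = 130300 - 1*121889 = 130300 - 121889 = 8411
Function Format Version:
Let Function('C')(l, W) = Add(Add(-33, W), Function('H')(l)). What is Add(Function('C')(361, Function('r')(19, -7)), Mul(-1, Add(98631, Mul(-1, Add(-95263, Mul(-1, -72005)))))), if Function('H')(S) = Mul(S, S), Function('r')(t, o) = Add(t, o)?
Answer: 8411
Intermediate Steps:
Function('r')(t, o) = Add(o, t)
Function('H')(S) = Pow(S, 2)
Function('C')(l, W) = Add(-33, W, Pow(l, 2)) (Function('C')(l, W) = Add(Add(-33, W), Pow(l, 2)) = Add(-33, W, Pow(l, 2)))
Add(Function('C')(361, Function('r')(19, -7)), Mul(-1, Add(98631, Mul(-1, Add(-95263, Mul(-1, -72005)))))) = Add(Add(-33, Add(-7, 19), Pow(361, 2)), Mul(-1, Add(98631, Mul(-1, Add(-95263, Mul(-1, -72005)))))) = Add(Add(-33, 12, 130321), Mul(-1, Add(98631, Mul(-1, Add(-95263, 72005))))) = Add(130300, Mul(-1, Add(98631, Mul(-1, -23258)))) = Add(130300, Mul(-1, Add(98631, 23258))) = Add(130300, Mul(-1, 121889)) = Add(130300, -121889) = 8411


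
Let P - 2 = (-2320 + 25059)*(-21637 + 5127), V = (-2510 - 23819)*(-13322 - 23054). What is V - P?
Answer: 1333164592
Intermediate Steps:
V = 957743704 (V = -26329*(-36376) = 957743704)
P = -375420888 (P = 2 + (-2320 + 25059)*(-21637 + 5127) = 2 + 22739*(-16510) = 2 - 375420890 = -375420888)
V - P = 957743704 - 1*(-375420888) = 957743704 + 375420888 = 1333164592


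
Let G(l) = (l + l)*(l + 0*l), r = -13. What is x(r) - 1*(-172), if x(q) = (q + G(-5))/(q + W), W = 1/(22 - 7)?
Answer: 32813/194 ≈ 169.14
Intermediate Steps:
W = 1/15 ≈ 0.066667
G(l) = 2*l² (G(l) = (2*l)*(l + 0) = (2*l)*l = 2*l²)
x(q) = (50 + q)/(1/15 + q) (x(q) = (q + 2*(-5)²)/(q + 1/15) = (q + 2*25)/(1/15 + q) = (q + 50)/(1/15 + q) = (50 + q)/(1/15 + q))
x(r) - 1*(-172) = 15*(50 - 13)/(1 + 15*(-13)) - 1*(-172) = 15*37/(1 - 195) + 172 = 15*37/(-194) + 172 = 15*(-1/194)*37 + 172 = -555/194 + 172 = 32813/194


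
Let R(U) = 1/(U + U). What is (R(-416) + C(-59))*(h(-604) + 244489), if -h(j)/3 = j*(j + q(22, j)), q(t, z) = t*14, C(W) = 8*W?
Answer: 8816619955/64 ≈ 1.3776e+8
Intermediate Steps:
q(t, z) = 14*t
R(U) = 1/(2*U)
h(j) = -3*j*(308 + j) (h(j) = -3*j*(j + 14*22) = -3*j*(j + 308) = -3*j*(308 + j))
(R(-416) + C(-59))*(h(-604) + 244489) = ((½)/(-416) + 8*(-59))*(-3*(-604)*(308 - 604) + 244489) = ((½)*(-1/416) - 472)*(-3*(-604)*(-296) + 244489) = (-1/832 - 472)*(-536352 + 244489) = -392705/832*(-291863) = 8816619955/64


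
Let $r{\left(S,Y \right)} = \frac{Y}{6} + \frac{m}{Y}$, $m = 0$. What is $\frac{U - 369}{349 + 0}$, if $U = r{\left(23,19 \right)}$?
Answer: $- \frac{2195}{2094} \approx -1.0482$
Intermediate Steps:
$r{\left(S,Y \right)} = \frac{Y}{6}$ ($r{\left(S,Y \right)} = \frac{Y}{6} + \frac{0}{Y} = Y \frac{1}{6} + 0 = \frac{Y}{6} + 0 = \frac{Y}{6}$)
$U = \frac{19}{6}$ ($U = \frac{1}{6} \cdot 19 = \frac{19}{6} \approx 3.1667$)
$\frac{U - 369}{349 + 0} = \frac{\frac{19}{6} - 369}{349 + 0} = - \frac{2195}{6 \cdot 349} = \left(- \frac{2195}{6}\right) \frac{1}{349} = - \frac{2195}{2094}$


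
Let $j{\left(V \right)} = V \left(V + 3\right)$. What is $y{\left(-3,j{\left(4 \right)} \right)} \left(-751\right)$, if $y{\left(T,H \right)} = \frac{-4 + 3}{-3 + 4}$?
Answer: $751$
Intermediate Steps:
$j{\left(V \right)} = V \left(3 + V\right)$
$y{\left(T,H \right)} = -1$ ($y{\left(T,H \right)} = - 1^{-1} = \left(-1\right) 1 = -1$)
$y{\left(-3,j{\left(4 \right)} \right)} \left(-751\right) = \left(-1\right) \left(-751\right) = 751$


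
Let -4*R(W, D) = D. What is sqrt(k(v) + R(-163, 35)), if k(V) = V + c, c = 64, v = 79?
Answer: sqrt(537)/2 ≈ 11.587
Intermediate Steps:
R(W, D) = -D/4
k(V) = 64 + V (k(V) = V + 64 = 64 + V)
sqrt(k(v) + R(-163, 35)) = sqrt((64 + 79) - 1/4*35) = sqrt(143 - 35/4) = sqrt(537/4) = sqrt(537)/2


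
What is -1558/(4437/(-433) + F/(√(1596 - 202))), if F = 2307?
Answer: -463623074588/107824389775 - 224630945878*√1394/323473169325 ≈ -30.227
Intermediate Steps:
-1558/(4437/(-433) + F/(√(1596 - 202))) = -1558/(4437/(-433) + 2307/(√(1596 - 202))) = -1558/(4437*(-1/433) + 2307/(√1394)) = -1558/(-4437/433 + 2307*(√1394/1394)) = -1558/(-4437/433 + 2307*√1394/1394)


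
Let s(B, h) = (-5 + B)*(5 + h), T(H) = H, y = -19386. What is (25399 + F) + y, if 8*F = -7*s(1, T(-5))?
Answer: 6013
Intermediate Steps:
F = 0 (F = (-7*(-25 - 5*(-5) + 5*1 + 1*(-5)))/8 = (-7*(-25 + 25 + 5 - 5))/8 = (-7*0)/8 = (⅛)*0 = 0)
(25399 + F) + y = (25399 + 0) - 19386 = 25399 - 19386 = 6013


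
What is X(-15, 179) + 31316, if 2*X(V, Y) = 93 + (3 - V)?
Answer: 62743/2 ≈ 31372.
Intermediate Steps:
X(V, Y) = 48 - V/2 (X(V, Y) = (93 + (3 - V))/2 = (96 - V)/2 = 48 - V/2)
X(-15, 179) + 31316 = (48 - 1/2*(-15)) + 31316 = (48 + 15/2) + 31316 = 111/2 + 31316 = 62743/2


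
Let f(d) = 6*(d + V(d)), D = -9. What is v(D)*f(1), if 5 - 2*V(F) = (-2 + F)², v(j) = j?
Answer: -162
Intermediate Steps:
V(F) = 5/2 - (-2 + F)²/2
f(d) = 15 - 3*(-2 + d)² + 6*d (f(d) = 6*(d + (5/2 - (-2 + d)²/2)) = 6*(5/2 + d - (-2 + d)²/2) = 15 - 3*(-2 + d)² + 6*d)
v(D)*f(1) = -9*(3 - 3*1² + 18*1) = -9*(3 - 3*1 + 18) = -9*(3 - 3 + 18) = -9*18 = -162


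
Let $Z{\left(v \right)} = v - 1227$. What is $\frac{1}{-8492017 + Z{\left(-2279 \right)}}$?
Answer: $- \frac{1}{8495523} \approx -1.1771 \cdot 10^{-7}$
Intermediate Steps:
$Z{\left(v \right)} = -1227 + v$
$\frac{1}{-8492017 + Z{\left(-2279 \right)}} = \frac{1}{-8492017 - 3506} = \frac{1}{-8495523} = - \frac{1}{8495523}$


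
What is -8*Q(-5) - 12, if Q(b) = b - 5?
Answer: 68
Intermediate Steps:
Q(b) = -5 + b
-8*Q(-5) - 12 = -8*(-5 - 5) - 12 = -8*(-10) - 12 = 80 - 12 = 68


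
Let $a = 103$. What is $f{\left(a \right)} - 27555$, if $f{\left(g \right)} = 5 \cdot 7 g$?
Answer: $-23950$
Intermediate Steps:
$f{\left(g \right)} = 35 g$
$f{\left(a \right)} - 27555 = 35 \cdot 103 - 27555 = 3605 - 27555 = -23950$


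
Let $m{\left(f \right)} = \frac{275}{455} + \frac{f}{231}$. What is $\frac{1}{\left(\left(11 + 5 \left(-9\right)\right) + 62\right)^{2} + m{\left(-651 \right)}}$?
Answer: $\frac{1001}{782568} \approx 0.0012791$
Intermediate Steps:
$m{\left(f \right)} = \frac{55}{91} + \frac{f}{231}$ ($m{\left(f \right)} = 275 \cdot \frac{1}{455} + f \frac{1}{231} = \frac{55}{91} + \frac{f}{231}$)
$\frac{1}{\left(\left(11 + 5 \left(-9\right)\right) + 62\right)^{2} + m{\left(-651 \right)}} = \frac{1}{\left(\left(11 + 5 \left(-9\right)\right) + 62\right)^{2} + \left(\frac{55}{91} + \frac{1}{231} \left(-651\right)\right)} = \frac{1}{\left(\left(11 - 45\right) + 62\right)^{2} + \left(\frac{55}{91} - \frac{31}{11}\right)} = \frac{1}{\left(-34 + 62\right)^{2} - \frac{2216}{1001}} = \frac{1}{28^{2} - \frac{2216}{1001}} = \frac{1}{784 - \frac{2216}{1001}} = \frac{1}{\frac{782568}{1001}} = \frac{1001}{782568}$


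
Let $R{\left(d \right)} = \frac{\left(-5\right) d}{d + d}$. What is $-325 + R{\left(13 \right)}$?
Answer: $- \frac{655}{2} \approx -327.5$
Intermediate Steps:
$R{\left(d \right)} = - \frac{5}{2}$ ($R{\left(d \right)} = \frac{\left(-5\right) d}{2 d} = - 5 d \frac{1}{2 d} = - \frac{5}{2}$)
$-325 + R{\left(13 \right)} = -325 - \frac{5}{2} = - \frac{655}{2}$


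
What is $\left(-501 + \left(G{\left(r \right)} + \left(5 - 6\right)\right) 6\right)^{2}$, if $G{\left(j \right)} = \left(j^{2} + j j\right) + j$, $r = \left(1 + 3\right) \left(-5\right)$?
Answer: $17413929$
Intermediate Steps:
$r = -20$ ($r = 4 \left(-5\right) = -20$)
$G{\left(j \right)} = j + 2 j^{2}$ ($G{\left(j \right)} = \left(j^{2} + j^{2}\right) + j = 2 j^{2} + j = j + 2 j^{2}$)
$\left(-501 + \left(G{\left(r \right)} + \left(5 - 6\right)\right) 6\right)^{2} = \left(-501 + \left(- 20 \left(1 + 2 \left(-20\right)\right) + \left(5 - 6\right)\right) 6\right)^{2} = \left(-501 + \left(- 20 \left(1 - 40\right) + \left(5 - 6\right)\right) 6\right)^{2} = \left(-501 + \left(\left(-20\right) \left(-39\right) - 1\right) 6\right)^{2} = \left(-501 + \left(780 - 1\right) 6\right)^{2} = \left(-501 + 779 \cdot 6\right)^{2} = \left(-501 + 4674\right)^{2} = 4173^{2} = 17413929$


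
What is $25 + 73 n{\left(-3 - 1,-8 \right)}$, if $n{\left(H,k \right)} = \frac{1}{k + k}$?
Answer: $\frac{327}{16} \approx 20.438$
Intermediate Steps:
$n{\left(H,k \right)} = \frac{1}{2 k}$
$25 + 73 n{\left(-3 - 1,-8 \right)} = 25 + 73 \frac{1}{2 \left(-8\right)} = 25 + 73 \cdot \frac{1}{2} \left(- \frac{1}{8}\right) = 25 + 73 \left(- \frac{1}{16}\right) = 25 - \frac{73}{16} = \frac{327}{16}$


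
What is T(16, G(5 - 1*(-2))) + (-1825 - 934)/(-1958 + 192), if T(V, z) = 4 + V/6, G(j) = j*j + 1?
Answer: 43597/5298 ≈ 8.2290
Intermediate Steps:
G(j) = 1 + j² (G(j) = j² + 1 = 1 + j²)
T(V, z) = 4 + V/6
T(16, G(5 - 1*(-2))) + (-1825 - 934)/(-1958 + 192) = (4 + (⅙)*16) + (-1825 - 934)/(-1958 + 192) = (4 + 8/3) - 2759/(-1766) = 20/3 - 2759*(-1/1766) = 20/3 + 2759/1766 = 43597/5298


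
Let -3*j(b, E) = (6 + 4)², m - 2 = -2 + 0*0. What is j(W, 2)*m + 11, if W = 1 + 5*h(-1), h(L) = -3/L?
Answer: 11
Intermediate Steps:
m = 0 (m = 2 + (-2 + 0*0) = 2 + (-2 + 0) = 2 - 2 = 0)
W = 16 (W = 1 + 5*(-3/(-1)) = 1 + 5*(-3*(-1)) = 1 + 5*3 = 1 + 15 = 16)
j(b, E) = -100/3 (j(b, E) = -(6 + 4)²/3 = -⅓*10² = -⅓*100 = -100/3)
j(W, 2)*m + 11 = -100/3*0 + 11 = 0 + 11 = 11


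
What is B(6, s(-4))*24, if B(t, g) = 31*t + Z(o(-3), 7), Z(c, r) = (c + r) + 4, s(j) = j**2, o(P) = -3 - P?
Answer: 4728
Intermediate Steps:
Z(c, r) = 4 + c + r
B(t, g) = 11 + 31*t (B(t, g) = 31*t + (4 + (-3 - 1*(-3)) + 7) = 31*t + (4 + (-3 + 3) + 7) = 31*t + (4 + 0 + 7) = 31*t + 11 = 11 + 31*t)
B(6, s(-4))*24 = (11 + 31*6)*24 = (11 + 186)*24 = 197*24 = 4728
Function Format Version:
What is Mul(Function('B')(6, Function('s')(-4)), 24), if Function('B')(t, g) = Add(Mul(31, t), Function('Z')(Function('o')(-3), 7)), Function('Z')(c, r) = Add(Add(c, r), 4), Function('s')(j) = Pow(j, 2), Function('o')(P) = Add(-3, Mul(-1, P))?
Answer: 4728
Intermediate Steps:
Function('Z')(c, r) = Add(4, c, r)
Function('B')(t, g) = Add(11, Mul(31, t)) (Function('B')(t, g) = Add(Mul(31, t), Add(4, Add(-3, Mul(-1, -3)), 7)) = Add(Mul(31, t), Add(4, Add(-3, 3), 7)) = Add(Mul(31, t), Add(4, 0, 7)) = Add(Mul(31, t), 11) = Add(11, Mul(31, t)))
Mul(Function('B')(6, Function('s')(-4)), 24) = Mul(Add(11, Mul(31, 6)), 24) = Mul(Add(11, 186), 24) = Mul(197, 24) = 4728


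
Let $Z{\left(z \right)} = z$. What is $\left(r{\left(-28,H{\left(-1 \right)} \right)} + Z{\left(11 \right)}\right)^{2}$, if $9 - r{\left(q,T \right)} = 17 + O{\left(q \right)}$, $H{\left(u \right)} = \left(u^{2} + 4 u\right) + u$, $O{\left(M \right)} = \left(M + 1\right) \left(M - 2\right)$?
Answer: $651249$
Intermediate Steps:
$O{\left(M \right)} = \left(1 + M\right) \left(-2 + M\right)$
$H{\left(u \right)} = u^{2} + 5 u$
$r{\left(q,T \right)} = -6 + q - q^{2}$ ($r{\left(q,T \right)} = 9 - \left(17 - \left(2 + q - q^{2}\right)\right) = 9 - \left(15 + q^{2} - q\right) = -6 + q - q^{2}$)
$\left(r{\left(-28,H{\left(-1 \right)} \right)} + Z{\left(11 \right)}\right)^{2} = \left(\left(-6 - 28 - \left(-28\right)^{2}\right) + 11\right)^{2} = \left(\left(-6 - 28 - 784\right) + 11\right)^{2} = \left(-818 + 11\right)^{2} = \left(-807\right)^{2} = 651249$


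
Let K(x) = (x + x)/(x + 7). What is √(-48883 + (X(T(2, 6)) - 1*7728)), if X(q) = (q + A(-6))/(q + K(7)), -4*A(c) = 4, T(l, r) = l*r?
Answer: 2*I*√2391779/13 ≈ 237.93*I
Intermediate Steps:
K(x) = 2*x/(7 + x) (K(x) = (2*x)/(7 + x) = 2*x/(7 + x))
A(c) = -1 (A(c) = -¼*4 = -1)
X(q) = (-1 + q)/(1 + q) (X(q) = (q - 1)/(q + 2*7/(7 + 7)) = (-1 + q)/(q + 2*7/14) = (-1 + q)/(q + 2*7*(1/14)) = (-1 + q)/(q + 1) = (-1 + q)/(1 + q))
√(-48883 + (X(T(2, 6)) - 1*7728)) = √(-48883 + ((-1 + 2*6)/(1 + 2*6) - 1*7728)) = √(-48883 + ((-1 + 12)/(1 + 12) - 7728)) = √(-48883 + (11/13 - 7728)) = √(-48883 - 100453/13) = √(-735932/13) = 2*I*√2391779/13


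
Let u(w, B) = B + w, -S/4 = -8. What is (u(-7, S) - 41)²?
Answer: 256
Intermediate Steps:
S = 32 (S = -4*(-8) = 32)
(u(-7, S) - 41)² = ((32 - 7) - 41)² = (25 - 41)² = (-16)² = 256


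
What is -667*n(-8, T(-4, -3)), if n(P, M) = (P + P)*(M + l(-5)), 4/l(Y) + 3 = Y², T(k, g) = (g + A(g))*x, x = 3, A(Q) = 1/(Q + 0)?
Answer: -1152576/11 ≈ -1.0478e+5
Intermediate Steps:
A(Q) = 1/Q
T(k, g) = 3*g + 3/g (T(k, g) = (g + 1/g)*3 = 3*g + 3/g)
l(Y) = 4/(-3 + Y²)
n(P, M) = 2*P*(2/11 + M) (n(P, M) = (P + P)*(M + 4/(-3 + (-5)²)) = (2*P)*(M + 4/(-3 + 25)) = (2*P)*(M + 4/22) = (2*P)*(M + 4*(1/22)) = (2*P)*(M + 2/11) = (2*P)*(2/11 + M) = 2*P*(2/11 + M))
-667*n(-8, T(-4, -3)) = -1334*(-8)*(2 + 11*(3*(-3) + 3/(-3)))/11 = -1334*(-8)*(2 + 11*(-9 + 3*(-⅓)))/11 = -1334*(-8)*(2 + 11*(-9 - 1))/11 = -1334*(-8)*(2 + 11*(-10))/11 = -1334*(-8)*(2 - 110)/11 = -1334*(-8)*(-108)/11 = -667*1728/11 = -1152576/11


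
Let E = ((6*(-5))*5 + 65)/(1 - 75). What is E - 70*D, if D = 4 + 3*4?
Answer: -82795/74 ≈ -1118.9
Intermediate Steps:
D = 16 (D = 4 + 12 = 16)
E = 85/74 (E = (-30*5 + 65)/(-74) = (-150 + 65)*(-1/74) = -85*(-1/74) = 85/74 ≈ 1.1486)
E - 70*D = 85/74 - 70*16 = 85/74 - 1120 = -82795/74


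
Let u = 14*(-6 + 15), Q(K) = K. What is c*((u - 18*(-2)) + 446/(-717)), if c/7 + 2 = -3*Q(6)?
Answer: -16199120/717 ≈ -22593.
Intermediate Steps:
u = 126 (u = 14*9 = 126)
c = -140 (c = -14 + 7*(-3*6) = -14 + 7*(-18) = -14 - 126 = -140)
c*((u - 18*(-2)) + 446/(-717)) = -140*((126 - 18*(-2)) + 446/(-717)) = -140*((126 + 36) + 446*(-1/717)) = -140*(162 - 446/717) = -140*115708/717 = -16199120/717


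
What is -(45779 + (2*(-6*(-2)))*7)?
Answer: -45947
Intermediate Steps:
-(45779 + (2*(-6*(-2)))*7) = -(45779 + (2*12)*7) = -(45779 + 24*7) = -(45779 + 168) = -1*45947 = -45947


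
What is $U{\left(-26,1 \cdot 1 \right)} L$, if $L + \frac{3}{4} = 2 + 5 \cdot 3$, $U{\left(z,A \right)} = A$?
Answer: $\frac{65}{4} \approx 16.25$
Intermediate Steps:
$L = \frac{65}{4}$ ($L = - \frac{3}{4} + \left(2 + 5 \cdot 3\right) = - \frac{3}{4} + \left(2 + 15\right) = - \frac{3}{4} + 17 = \frac{65}{4} \approx 16.25$)
$U{\left(-26,1 \cdot 1 \right)} L = 1 \cdot 1 \cdot \frac{65}{4} = 1 \cdot \frac{65}{4} = \frac{65}{4}$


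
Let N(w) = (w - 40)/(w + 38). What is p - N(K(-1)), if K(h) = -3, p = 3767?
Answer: 131888/35 ≈ 3768.2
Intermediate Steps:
N(w) = (-40 + w)/(38 + w)
p - N(K(-1)) = 3767 - (-40 - 3)/(38 - 3) = 3767 - (-43)/35 = 3767 - 1*(-43/35) = 3767 + 43/35 = 131888/35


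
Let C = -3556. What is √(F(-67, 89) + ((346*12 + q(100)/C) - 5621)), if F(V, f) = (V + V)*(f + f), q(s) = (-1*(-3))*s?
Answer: 2*I*√5002946179/889 ≈ 159.13*I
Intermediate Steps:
q(s) = 3*s
F(V, f) = 4*V*f (F(V, f) = (2*V)*(2*f) = 4*V*f)
√(F(-67, 89) + ((346*12 + q(100)/C) - 5621)) = √(4*(-67)*89 + ((346*12 + (3*100)/(-3556)) - 5621)) = √(-23852 + ((4152 + 300*(-1/3556)) - 5621)) = √(-23852 + ((4152 - 75/889) - 5621)) = √(-23852 + (3691053/889 - 5621)) = √(-23852 - 1306016/889) = √(-22510444/889) = 2*I*√5002946179/889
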